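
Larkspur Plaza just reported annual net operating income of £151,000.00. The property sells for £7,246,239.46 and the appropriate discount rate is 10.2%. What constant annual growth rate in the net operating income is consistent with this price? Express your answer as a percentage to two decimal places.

P = D₀(1+g)/(r−g) ⇒ P(r−g) = D₀(1+g) ⇒ g(P+D₀) = P·r − D₀
g = (P·r − D₀)/(P + D₀) = (£7,246,239.46×0.102 − £151,000.00) / (£7,246,239.46 + £151,000.00) = 0.079505

7.95%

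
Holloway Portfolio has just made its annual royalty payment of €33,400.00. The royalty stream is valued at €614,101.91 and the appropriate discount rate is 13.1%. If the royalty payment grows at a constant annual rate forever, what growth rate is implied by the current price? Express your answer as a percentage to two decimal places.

P = D₀(1+g)/(r−g) ⇒ P(r−g) = D₀(1+g) ⇒ g(P+D₀) = P·r − D₀
g = (P·r − D₀)/(P + D₀) = (€614,101.91×0.131 − €33,400.00) / (€614,101.91 + €33,400.00) = 0.072660

7.27%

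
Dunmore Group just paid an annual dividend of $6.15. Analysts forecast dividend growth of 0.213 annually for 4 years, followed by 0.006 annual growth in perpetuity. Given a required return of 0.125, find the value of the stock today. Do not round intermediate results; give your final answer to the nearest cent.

D_1 = 7.45995
D_2 = 9.04892
D_3 = 10.97634
D_4 = 13.31430
Terminal value at year 4: TV = D_4×(1+g_2)/(r−g_2) = 13.39419/0.119 = 112.55618
P_0 = D_1/(1+r)^1 + D_2/(1+r)^2 + D_3/(1+r)^3 + D_4/(1+r)^4 + TV/(1+r)^4
    = 6.63107 + 7.14976 + 7.70903 + 8.31205 + 70.26827 = 100.07018

$100.07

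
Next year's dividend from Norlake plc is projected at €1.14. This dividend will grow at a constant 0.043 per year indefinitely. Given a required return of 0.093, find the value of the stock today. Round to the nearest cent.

Growing perpetuity: P = D₁ / (r − g) = €1.1400 / (0.093 − 0.043) = €22.80

€22.80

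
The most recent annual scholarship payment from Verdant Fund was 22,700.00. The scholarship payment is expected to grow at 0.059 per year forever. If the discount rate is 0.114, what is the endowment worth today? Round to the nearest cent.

D₁ = D₀ × (1 + g) = 22,700.00 × 1.059 = 24,039.3000
Growing perpetuity: P = D₁ / (r − g) = 24,039.3000 / (0.114 − 0.059) = 437,078.18

437078.18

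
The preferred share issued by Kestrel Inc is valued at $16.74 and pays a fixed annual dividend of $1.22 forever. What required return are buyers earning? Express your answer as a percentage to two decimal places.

7.29%

P = C/r ⇒ r = C/P = $1.22/$16.74 = 0.072879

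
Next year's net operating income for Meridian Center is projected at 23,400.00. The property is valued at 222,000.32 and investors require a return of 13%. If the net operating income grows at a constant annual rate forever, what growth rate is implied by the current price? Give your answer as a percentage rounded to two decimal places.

2.46%

P = D₁/(r−g) ⇒ g = r − D₁/P = 0.13 − 23,400.00/222,000.32 = 0.024595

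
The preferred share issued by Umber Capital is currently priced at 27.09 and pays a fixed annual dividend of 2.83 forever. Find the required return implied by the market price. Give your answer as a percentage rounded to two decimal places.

P = C/r ⇒ r = C/P = 2.83/27.09 = 0.104467

10.45%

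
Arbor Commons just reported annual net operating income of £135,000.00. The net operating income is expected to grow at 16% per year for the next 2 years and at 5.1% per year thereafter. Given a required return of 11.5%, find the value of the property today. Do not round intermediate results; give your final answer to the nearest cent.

D_1 = 156600.00000
D_2 = 181656.00000
Terminal value at year 2: TV = D_2×(1+g_2)/(r−g_2) = 190920.45600/0.064 = 2983132.12500
P_0 = D_1/(1+r)^1 + D_2/(1+r)^2 + TV/(1+r)^2
    = 140448.43049 + 146116.75280 + 2399511.04989 = 2686076.23318

£2686076.23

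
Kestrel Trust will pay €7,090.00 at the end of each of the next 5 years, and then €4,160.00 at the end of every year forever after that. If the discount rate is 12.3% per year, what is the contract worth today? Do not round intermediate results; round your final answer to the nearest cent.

€44305.11

PV of 5-year annuity: €7,090.00 × [1 − (1+0.123)^−5] / 0.123 = 25369.05316
Perpetuity value at year 5: €4,160.00 / 0.123 = 33821.13821
PV of perpetuity: 33821.13821 / (1+0.123)^5 = 18936.05202
Total PV = 25369.05316 + 18936.05202 = 44305.10517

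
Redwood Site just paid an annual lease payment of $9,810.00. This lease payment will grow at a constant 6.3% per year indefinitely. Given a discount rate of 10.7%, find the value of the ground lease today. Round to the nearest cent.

$237000.68

D₁ = D₀ × (1 + g) = $9,810.00 × 1.063 = $10,428.0300
Growing perpetuity: P = D₁ / (r − g) = $10,428.0300 / (0.107 − 0.063) = $237,000.68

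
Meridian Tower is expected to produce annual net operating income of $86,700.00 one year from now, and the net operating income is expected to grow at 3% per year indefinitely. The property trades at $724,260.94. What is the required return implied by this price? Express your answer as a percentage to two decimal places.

14.97%

P = D₁/(r − g) ⇒ r = D₁/P + g = $86,700.0000/$724,260.94 + 0.03 = 0.119708 + 0.03 = 0.149708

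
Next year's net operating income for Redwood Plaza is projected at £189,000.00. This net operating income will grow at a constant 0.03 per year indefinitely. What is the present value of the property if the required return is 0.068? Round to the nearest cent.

£4973684.21

Growing perpetuity: P = D₁ / (r − g) = £189,000.0000 / (0.068 − 0.03) = £4,973,684.21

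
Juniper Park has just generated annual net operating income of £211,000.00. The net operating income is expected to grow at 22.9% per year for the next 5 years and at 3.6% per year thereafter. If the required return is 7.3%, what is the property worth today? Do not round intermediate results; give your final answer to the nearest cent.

£13261311.38

D_1 = 259319.00000
D_2 = 318703.05100
D_3 = 391686.04968
D_4 = 481382.15506
D_5 = 591618.66856
Terminal value at year 5: TV = D_5×(1+g_2)/(r−g_2) = 612916.94063/0.037 = 16565322.71977
P_0 = D_1/(1+r)^1 + D_2/(1+r)^2 + D_3/(1+r)^3 + D_4/(1+r)^4 + D_5/(1+r)^5 + TV/(1+r)^5
    = 241676.60764 + 276813.18806 + 317058.16228 + 363154.22316 + 415952.04125 + 11646657.15493 = 13261311.37732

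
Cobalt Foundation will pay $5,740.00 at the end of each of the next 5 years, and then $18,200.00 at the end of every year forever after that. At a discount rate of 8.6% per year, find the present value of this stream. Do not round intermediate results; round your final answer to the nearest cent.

PV of 5-year annuity: $5,740.00 × [1 − (1+0.086)^−5] / 0.086 = 22560.25882
Perpetuity value at year 5: $18,200.00 / 0.086 = 211627.90698
PV of perpetuity: 211627.90698 / (1+0.086)^5 = 140095.37901
Total PV = 22560.25882 + 140095.37901 = 162655.63783

$162655.64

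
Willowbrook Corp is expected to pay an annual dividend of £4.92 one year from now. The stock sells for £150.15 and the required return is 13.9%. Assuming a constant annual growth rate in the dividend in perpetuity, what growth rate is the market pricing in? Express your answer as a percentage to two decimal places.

10.62%

P = D₁/(r−g) ⇒ g = r − D₁/P = 0.139 − £4.92/£150.15 = 0.106233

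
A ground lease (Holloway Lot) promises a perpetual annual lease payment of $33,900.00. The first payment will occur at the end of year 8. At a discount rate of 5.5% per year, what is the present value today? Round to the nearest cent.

$423711.05

Value at end of year 7: C / r = $33,900.00 / 0.055 = $616,363.6364
Discount to today: PV = $616,363.6364 / (1 + 0.055)^7 = $616,363.6364 / 1.454679 = $423,711.05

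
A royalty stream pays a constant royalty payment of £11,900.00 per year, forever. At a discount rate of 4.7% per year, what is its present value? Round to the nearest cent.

Level perpetuity: PV = C / r = £11,900.00 / 0.047 = £253,191.49

£253191.49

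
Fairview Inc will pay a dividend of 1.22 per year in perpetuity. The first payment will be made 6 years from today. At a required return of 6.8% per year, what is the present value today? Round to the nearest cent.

12.91

Value at end of year 5: C / r = 1.22 / 0.068 = 17.9412
Discount to today: PV = 17.9412 / (1 + 0.068)^5 = 17.9412 / 1.389493 = 12.91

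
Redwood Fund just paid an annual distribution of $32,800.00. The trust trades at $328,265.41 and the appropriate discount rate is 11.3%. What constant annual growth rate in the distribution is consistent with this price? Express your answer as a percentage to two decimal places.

P = D₀(1+g)/(r−g) ⇒ P(r−g) = D₀(1+g) ⇒ g(P+D₀) = P·r − D₀
g = (P·r − D₀)/(P + D₀) = ($328,265.41×0.113 − $32,800.00) / ($328,265.41 + $32,800.00) = 0.011893

1.19%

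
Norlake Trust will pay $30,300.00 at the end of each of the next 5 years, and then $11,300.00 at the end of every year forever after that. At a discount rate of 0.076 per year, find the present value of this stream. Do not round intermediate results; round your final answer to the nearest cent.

PV of 5-year annuity: $30,300.00 × [1 − (1+0.076)^−5] / 0.076 = 122265.34541
Perpetuity value at year 5: $11,300.00 / 0.076 = 148684.21053
PV of perpetuity: 148684.21053 / (1+0.076)^5 = 103086.90349
Total PV = 122265.34541 + 103086.90349 = 225352.24890

$225352.25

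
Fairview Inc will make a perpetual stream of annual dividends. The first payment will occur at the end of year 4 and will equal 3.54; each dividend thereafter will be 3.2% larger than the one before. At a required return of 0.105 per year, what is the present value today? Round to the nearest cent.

Value at end of year 3: C₁ / (r − g) = 3.54 / (0.105 − 0.032) = 48.4932
Discount to today: PV = 48.4932 / (1 + 0.105)^3 = 48.4932 / 1.349233 = 35.94

35.94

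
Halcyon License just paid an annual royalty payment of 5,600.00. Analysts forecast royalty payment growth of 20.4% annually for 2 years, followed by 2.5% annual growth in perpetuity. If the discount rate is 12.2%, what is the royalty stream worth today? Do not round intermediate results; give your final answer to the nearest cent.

D_1 = 6742.40000
D_2 = 8117.84960
Terminal value at year 2: TV = D_2×(1+g_2)/(r−g_2) = 8320.79584/0.097 = 85781.40041
P_0 = D_1/(1+r)^1 + D_2/(1+r)^2 + TV/(1+r)^2
    = 6009.26916 + 6448.44926 + 68140.82982 = 80598.54825

80598.55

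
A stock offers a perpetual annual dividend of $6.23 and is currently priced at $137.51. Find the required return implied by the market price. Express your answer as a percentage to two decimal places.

P = C/r ⇒ r = C/P = $6.23/$137.51 = 0.045306

4.53%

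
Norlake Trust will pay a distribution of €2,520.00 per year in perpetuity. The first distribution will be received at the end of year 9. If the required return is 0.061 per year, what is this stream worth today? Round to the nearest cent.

€25724.54

Value at end of year 8: C / r = €2,520.00 / 0.061 = €41,311.4754
Discount to today: PV = €41,311.4754 / (1 + 0.061)^8 = €41,311.4754 / 1.605917 = €25,724.54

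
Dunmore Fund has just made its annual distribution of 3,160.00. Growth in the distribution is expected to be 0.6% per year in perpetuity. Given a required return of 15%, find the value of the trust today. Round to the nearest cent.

22076.11

D₁ = D₀ × (1 + g) = 3,160.00 × 1.006 = 3,178.9600
Growing perpetuity: P = D₁ / (r − g) = 3,178.9600 / (0.15 − 0.006) = 22,076.11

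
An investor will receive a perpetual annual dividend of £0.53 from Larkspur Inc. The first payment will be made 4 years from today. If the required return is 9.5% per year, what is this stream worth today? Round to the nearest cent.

Value at end of year 3: C / r = £0.53 / 0.095 = £5.5789
Discount to today: PV = £5.5789 / (1 + 0.095)^3 = £5.5789 / 1.312932 = £4.25

£4.25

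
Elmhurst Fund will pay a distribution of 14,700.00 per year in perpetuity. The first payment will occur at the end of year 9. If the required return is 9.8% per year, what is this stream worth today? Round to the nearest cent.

Value at end of year 8: C / r = 14,700.00 / 0.098 = 150,000.0000
Discount to today: PV = 150,000.0000 / (1 + 0.098)^8 = 150,000.0000 / 2.112607 = 71,002.32

71002.32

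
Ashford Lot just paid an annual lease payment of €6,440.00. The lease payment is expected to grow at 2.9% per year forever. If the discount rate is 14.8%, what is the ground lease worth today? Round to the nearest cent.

D₁ = D₀ × (1 + g) = €6,440.00 × 1.029 = €6,626.7600
Growing perpetuity: P = D₁ / (r − g) = €6,626.7600 / (0.148 − 0.029) = €55,687.06

€55687.06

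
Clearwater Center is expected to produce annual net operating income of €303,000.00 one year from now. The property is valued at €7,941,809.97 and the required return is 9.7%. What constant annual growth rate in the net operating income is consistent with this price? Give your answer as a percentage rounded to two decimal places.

P = D₁/(r−g) ⇒ g = r − D₁/P = 0.097 − €303,000.00/€7,941,809.97 = 0.058847

5.88%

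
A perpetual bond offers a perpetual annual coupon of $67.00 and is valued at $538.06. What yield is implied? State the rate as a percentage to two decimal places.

12.45%

P = C/r ⇒ r = C/P = $67.00/$538.06 = 0.124521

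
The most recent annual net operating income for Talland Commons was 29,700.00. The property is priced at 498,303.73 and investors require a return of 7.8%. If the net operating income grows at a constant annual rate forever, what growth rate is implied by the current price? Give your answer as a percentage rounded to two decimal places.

1.74%

P = D₀(1+g)/(r−g) ⇒ P(r−g) = D₀(1+g) ⇒ g(P+D₀) = P·r − D₀
g = (P·r − D₀)/(P + D₀) = (498,303.73×0.078 − 29,700.00) / (498,303.73 + 29,700.00) = 0.017363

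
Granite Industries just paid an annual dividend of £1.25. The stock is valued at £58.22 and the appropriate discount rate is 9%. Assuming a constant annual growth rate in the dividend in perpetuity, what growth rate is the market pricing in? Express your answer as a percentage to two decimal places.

P = D₀(1+g)/(r−g) ⇒ P(r−g) = D₀(1+g) ⇒ g(P+D₀) = P·r − D₀
g = (P·r − D₀)/(P + D₀) = (£58.22×0.09 − £1.25) / (£58.22 + £1.25) = 0.067089

6.71%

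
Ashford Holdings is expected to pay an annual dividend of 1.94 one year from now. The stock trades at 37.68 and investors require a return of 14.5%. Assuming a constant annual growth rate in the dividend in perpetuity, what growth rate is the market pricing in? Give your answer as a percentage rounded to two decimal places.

P = D₁/(r−g) ⇒ g = r − D₁/P = 0.145 − 1.94/37.68 = 0.093514

9.35%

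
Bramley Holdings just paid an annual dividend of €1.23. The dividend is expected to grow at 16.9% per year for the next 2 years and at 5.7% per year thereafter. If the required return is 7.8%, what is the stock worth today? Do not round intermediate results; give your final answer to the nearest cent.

€75.58

D_1 = 1.43787
D_2 = 1.68087
Terminal value at year 2: TV = D_2×(1+g_2)/(r−g_2) = 1.77668/0.021 = 84.60379
P_0 = D_1/(1+r)^1 + D_2/(1+r)^2 + TV/(1+r)^2
    = 1.33383 + 1.44643 + 72.80351 = 75.58377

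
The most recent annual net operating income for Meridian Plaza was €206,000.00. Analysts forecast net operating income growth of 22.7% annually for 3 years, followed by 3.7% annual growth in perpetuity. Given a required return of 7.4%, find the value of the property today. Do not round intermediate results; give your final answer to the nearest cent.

€9420641.88

D_1 = 252762.00000
D_2 = 310138.97400
D_3 = 380540.52110
Terminal value at year 3: TV = D_3×(1+g_2)/(r−g_2) = 394620.52038/0.037 = 10665419.46969
P_0 = D_1/(1+r)^1 + D_2/(1+r)^2 + D_3/(1+r)^3 + TV/(1+r)^3
    = 235346.36872 + 268873.36538 + 307176.55430 + 8609245.58937 = 9420641.87776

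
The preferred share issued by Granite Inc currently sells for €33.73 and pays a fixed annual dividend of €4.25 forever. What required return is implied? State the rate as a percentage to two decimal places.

P = C/r ⇒ r = C/P = €4.25/€33.73 = 0.126001

12.60%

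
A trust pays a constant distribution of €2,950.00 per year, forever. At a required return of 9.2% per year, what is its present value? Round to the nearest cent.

€32065.22

Level perpetuity: PV = C / r = €2,950.00 / 0.092 = €32,065.22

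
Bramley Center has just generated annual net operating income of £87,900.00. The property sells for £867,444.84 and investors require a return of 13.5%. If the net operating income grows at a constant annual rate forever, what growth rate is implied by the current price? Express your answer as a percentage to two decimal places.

3.06%

P = D₀(1+g)/(r−g) ⇒ P(r−g) = D₀(1+g) ⇒ g(P+D₀) = P·r − D₀
g = (P·r − D₀)/(P + D₀) = (£867,444.84×0.135 − £87,900.00) / (£867,444.84 + £87,900.00) = 0.030570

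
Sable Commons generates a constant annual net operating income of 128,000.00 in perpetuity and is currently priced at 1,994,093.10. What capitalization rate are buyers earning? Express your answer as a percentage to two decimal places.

P = C/r ⇒ r = C/P = 128,000.00/1,994,093.10 = 0.064190

6.42%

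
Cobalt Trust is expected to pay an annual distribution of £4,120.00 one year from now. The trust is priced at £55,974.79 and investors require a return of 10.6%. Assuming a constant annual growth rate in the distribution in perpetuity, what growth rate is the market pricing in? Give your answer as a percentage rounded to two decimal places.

P = D₁/(r−g) ⇒ g = r − D₁/P = 0.106 − £4,120.00/£55,974.79 = 0.032395

3.24%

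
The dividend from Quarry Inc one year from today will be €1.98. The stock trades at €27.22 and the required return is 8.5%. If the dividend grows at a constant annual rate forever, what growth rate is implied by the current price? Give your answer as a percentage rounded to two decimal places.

P = D₁/(r−g) ⇒ g = r − D₁/P = 0.085 − €1.98/€27.22 = 0.012259

1.23%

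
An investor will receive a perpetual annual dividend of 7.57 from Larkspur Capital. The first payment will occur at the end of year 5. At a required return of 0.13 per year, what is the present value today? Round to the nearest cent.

35.71

Value at end of year 4: C / r = 7.57 / 0.13 = 58.2308
Discount to today: PV = 58.2308 / (1 + 0.13)^4 = 58.2308 / 1.630474 = 35.71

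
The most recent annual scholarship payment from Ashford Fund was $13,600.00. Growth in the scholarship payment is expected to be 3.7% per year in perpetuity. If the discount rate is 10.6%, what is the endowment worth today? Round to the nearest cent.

D₁ = D₀ × (1 + g) = $13,600.00 × 1.037 = $14,103.2000
Growing perpetuity: P = D₁ / (r − g) = $14,103.2000 / (0.106 − 0.037) = $204,394.20

$204394.20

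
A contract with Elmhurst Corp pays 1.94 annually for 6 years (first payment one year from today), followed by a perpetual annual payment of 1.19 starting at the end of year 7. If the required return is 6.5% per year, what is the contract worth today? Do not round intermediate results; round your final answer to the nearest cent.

21.94

PV of 6-year annuity: 1.94 × [1 − (1+0.065)^−6] / 0.065 = 9.39157
Perpetuity value at year 6: 1.19 / 0.065 = 18.30769
PV of perpetuity: 18.30769 / (1+0.065)^6 = 12.54689
Total PV = 9.39157 + 12.54689 = 21.93845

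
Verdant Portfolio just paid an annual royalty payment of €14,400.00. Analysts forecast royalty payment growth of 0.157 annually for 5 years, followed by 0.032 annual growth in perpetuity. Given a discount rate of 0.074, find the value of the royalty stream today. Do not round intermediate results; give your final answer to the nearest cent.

€603894.82

D_1 = 16660.80000
D_2 = 19276.54560
D_3 = 22302.96326
D_4 = 25804.52849
D_5 = 29855.83946
Terminal value at year 5: TV = D_5×(1+g_2)/(r−g_2) = 30811.22633/0.042 = 733600.62683
P_0 = D_1/(1+r)^1 + D_2/(1+r)^2 + D_3/(1+r)^3 + D_4/(1+r)^4 + D_5/(1+r)^5 + TV/(1+r)^5
    = 15512.84916 + 16711.70063 + 18003.20078 + 19394.50959 + 20893.34040 + 513379.22134 = 603894.82190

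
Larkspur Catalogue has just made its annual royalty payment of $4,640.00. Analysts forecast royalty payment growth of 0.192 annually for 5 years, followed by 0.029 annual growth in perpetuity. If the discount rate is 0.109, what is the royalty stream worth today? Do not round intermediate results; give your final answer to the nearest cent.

D_1 = 5530.88000
D_2 = 6592.80896
D_3 = 7858.62828
D_4 = 9367.48491
D_5 = 11166.04201
Terminal value at year 5: TV = D_5×(1+g_2)/(r−g_2) = 11489.85723/0.08 = 143623.21539
P_0 = D_1/(1+r)^1 + D_2/(1+r)^2 + D_3/(1+r)^3 + D_4/(1+r)^4 + D_5/(1+r)^5 + TV/(1+r)^5
    = 4987.26781 + 5360.52590 + 5761.71946 + 6192.93922 + 6656.43242 + 85618.36194 = 114577.24674

$114577.25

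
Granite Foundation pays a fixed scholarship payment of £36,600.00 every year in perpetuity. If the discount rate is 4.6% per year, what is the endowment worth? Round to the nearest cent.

Level perpetuity: PV = C / r = £36,600.00 / 0.046 = £795,652.17

£795652.17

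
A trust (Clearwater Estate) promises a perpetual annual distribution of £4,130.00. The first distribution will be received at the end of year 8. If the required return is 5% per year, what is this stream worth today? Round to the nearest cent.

£58702.28

Value at end of year 7: C / r = £4,130.00 / 0.05 = £82,600.0000
Discount to today: PV = £82,600.0000 / (1 + 0.05)^7 = £82,600.0000 / 1.407100 = £58,702.28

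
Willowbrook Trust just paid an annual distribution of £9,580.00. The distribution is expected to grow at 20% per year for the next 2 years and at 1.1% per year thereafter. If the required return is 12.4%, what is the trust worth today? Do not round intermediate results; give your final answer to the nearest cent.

D_1 = 11496.00000
D_2 = 13795.20000
Terminal value at year 2: TV = D_2×(1+g_2)/(r−g_2) = 13946.94720/0.113 = 123424.31150
P_0 = D_1/(1+r)^1 + D_2/(1+r)^2 + TV/(1+r)^2
    = 10227.75801 + 10919.31460 + 97694.04477 = 118841.11737

£118841.12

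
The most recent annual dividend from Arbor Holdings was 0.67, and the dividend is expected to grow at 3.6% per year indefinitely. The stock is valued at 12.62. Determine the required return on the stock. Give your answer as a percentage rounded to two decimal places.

D₁ = 0.67 × 1.036 = 0.6941
P = D₁/(r − g) ⇒ r = D₁/P + g = 0.6941/12.62 + 0.036 = 0.055002 + 0.036 = 0.091002

9.10%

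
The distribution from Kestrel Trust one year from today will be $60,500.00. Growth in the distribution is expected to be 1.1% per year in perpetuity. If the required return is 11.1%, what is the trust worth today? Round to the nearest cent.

$605000.00

Growing perpetuity: P = D₁ / (r − g) = $60,500.0000 / (0.111 − 0.011) = $605,000.00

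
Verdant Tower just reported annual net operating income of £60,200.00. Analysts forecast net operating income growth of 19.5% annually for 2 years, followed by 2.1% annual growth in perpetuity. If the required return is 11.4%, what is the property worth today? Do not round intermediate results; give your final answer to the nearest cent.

£894359.49

D_1 = 71939.00000
D_2 = 85967.10500
Terminal value at year 2: TV = D_2×(1+g_2)/(r−g_2) = 87772.41420/0.093 = 943789.40005
P_0 = D_1/(1+r)^1 + D_2/(1+r)^2 + TV/(1+r)^2
    = 64577.19928 + 69272.66889 + 760509.62296 = 894359.49113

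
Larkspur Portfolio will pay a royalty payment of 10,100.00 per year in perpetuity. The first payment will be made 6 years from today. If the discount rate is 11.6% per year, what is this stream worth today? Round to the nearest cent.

Value at end of year 5: C / r = 10,100.00 / 0.116 = 87,068.9655
Discount to today: PV = 87,068.9655 / (1 + 0.116)^5 = 87,068.9655 / 1.731095 = 50,297.04

50297.04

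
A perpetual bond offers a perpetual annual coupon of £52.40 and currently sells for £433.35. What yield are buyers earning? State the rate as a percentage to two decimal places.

P = C/r ⇒ r = C/P = £52.40/£433.35 = 0.120918

12.09%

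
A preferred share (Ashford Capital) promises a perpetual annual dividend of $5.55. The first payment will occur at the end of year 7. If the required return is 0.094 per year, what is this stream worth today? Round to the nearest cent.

$34.44

Value at end of year 6: C / r = $5.55 / 0.094 = $59.0426
Discount to today: PV = $59.0426 / (1 + 0.094)^6 = $59.0426 / 1.714368 = $34.44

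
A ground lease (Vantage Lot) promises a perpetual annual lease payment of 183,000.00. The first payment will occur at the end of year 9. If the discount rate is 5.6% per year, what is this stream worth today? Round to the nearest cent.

Value at end of year 8: C / r = 183,000.00 / 0.056 = 3,267,857.1429
Discount to today: PV = 3,267,857.1429 / (1 + 0.056)^8 = 3,267,857.1429 / 1.546363 = 2,113,254.08

2113254.08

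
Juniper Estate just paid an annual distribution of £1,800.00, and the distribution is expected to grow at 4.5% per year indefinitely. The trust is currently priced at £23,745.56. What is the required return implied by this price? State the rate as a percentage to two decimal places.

D₁ = £1,800.00 × 1.045 = £1,881.0000
P = D₁/(r − g) ⇒ r = D₁/P + g = £1,881.0000/£23,745.56 + 0.045 = 0.079215 + 0.045 = 0.124215

12.42%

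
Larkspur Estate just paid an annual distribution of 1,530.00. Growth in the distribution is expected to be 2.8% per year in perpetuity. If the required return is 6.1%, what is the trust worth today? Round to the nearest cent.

D₁ = D₀ × (1 + g) = 1,530.00 × 1.028 = 1,572.8400
Growing perpetuity: P = D₁ / (r − g) = 1,572.8400 / (0.061 − 0.028) = 47,661.82

47661.82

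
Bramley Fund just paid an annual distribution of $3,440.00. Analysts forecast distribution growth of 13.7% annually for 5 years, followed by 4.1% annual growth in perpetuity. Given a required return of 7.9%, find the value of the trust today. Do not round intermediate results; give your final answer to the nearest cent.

D_1 = 3911.28000
D_2 = 4447.12536
D_3 = 5056.38153
D_4 = 5749.10580
D_5 = 6536.73330
Terminal value at year 5: TV = D_5×(1+g_2)/(r−g_2) = 6804.73937/0.038 = 179072.08855
P_0 = D_1/(1+r)^1 + D_2/(1+r)^2 + D_3/(1+r)^3 + D_4/(1+r)^4 + D_5/(1+r)^5 + TV/(1+r)^5
    = 3624.91196 + 3819.76357 + 4025.08914 + 4241.45167 + 4469.44444 + 122439.25418 = 142619.91495

$142619.91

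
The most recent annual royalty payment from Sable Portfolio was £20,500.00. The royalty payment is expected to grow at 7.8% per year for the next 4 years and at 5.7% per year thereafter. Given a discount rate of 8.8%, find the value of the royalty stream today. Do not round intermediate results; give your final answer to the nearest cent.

£753771.11

D_1 = 22099.00000
D_2 = 23822.72200
D_3 = 25680.89432
D_4 = 27684.00407
Terminal value at year 4: TV = D_4×(1+g_2)/(r−g_2) = 29261.99230/0.031 = 943935.23564
P_0 = D_1/(1+r)^1 + D_2/(1+r)^2 + D_3/(1+r)^3 + D_4/(1+r)^4 + TV/(1+r)^4
    = 20311.58088 + 20124.89356 + 19939.92211 + 19756.65077 + 673638.06002 = 753771.10734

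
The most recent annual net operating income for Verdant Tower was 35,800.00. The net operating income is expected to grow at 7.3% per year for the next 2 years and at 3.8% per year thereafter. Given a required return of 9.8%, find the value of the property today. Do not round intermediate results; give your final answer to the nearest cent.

660631.18

D_1 = 38413.40000
D_2 = 41217.57820
Terminal value at year 2: TV = D_2×(1+g_2)/(r−g_2) = 42783.84617/0.06 = 713064.10286
P_0 = D_1/(1+r)^1 + D_2/(1+r)^2 + TV/(1+r)^2
    = 34984.88160 + 34188.32237 + 591457.97696 = 660631.18094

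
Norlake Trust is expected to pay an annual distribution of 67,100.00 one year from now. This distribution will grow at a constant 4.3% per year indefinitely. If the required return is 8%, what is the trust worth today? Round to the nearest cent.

1813513.51

Growing perpetuity: P = D₁ / (r − g) = 67,100.0000 / (0.08 − 0.043) = 1,813,513.51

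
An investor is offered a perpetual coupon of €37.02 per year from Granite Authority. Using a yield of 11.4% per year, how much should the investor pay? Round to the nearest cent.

Level perpetuity: PV = C / r = €37.02 / 0.114 = €324.74

€324.74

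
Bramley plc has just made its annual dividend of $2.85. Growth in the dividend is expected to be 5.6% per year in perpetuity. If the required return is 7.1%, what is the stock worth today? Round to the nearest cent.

D₁ = D₀ × (1 + g) = $2.85 × 1.056 = $3.0096
Growing perpetuity: P = D₁ / (r − g) = $3.0096 / (0.071 − 0.056) = $200.64

$200.64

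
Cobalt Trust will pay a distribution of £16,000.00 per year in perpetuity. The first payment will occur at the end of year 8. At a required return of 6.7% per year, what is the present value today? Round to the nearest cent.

£151668.10

Value at end of year 7: C / r = £16,000.00 / 0.067 = £238,805.9701
Discount to today: PV = £238,805.9701 / (1 + 0.067)^7 = £238,805.9701 / 1.574530 = £151,668.10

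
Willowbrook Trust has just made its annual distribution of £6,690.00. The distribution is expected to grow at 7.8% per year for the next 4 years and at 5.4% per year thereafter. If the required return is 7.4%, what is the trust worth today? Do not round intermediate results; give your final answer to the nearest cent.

£384854.84

D_1 = 7211.82000
D_2 = 7774.34196
D_3 = 8380.74063
D_4 = 9034.43840
Terminal value at year 4: TV = D_4×(1+g_2)/(r−g_2) = 9522.29808/0.02 = 476114.90380
P_0 = D_1/(1+r)^1 + D_2/(1+r)^2 + D_3/(1+r)^3 + D_4/(1+r)^4 + TV/(1+r)^4
    = 6714.91620 + 6739.92520 + 6765.02734 + 6790.22297 + 357844.75077 = 384854.84249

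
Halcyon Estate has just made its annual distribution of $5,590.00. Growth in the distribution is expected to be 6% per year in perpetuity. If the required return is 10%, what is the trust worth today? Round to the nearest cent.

$148135.00

D₁ = D₀ × (1 + g) = $5,590.00 × 1.06 = $5,925.4000
Growing perpetuity: P = D₁ / (r − g) = $5,925.4000 / (0.1 − 0.06) = $148,135.00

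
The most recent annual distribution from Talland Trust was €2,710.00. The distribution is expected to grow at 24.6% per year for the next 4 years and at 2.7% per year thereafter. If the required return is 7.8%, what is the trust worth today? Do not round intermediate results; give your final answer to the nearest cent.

€113176.18

D_1 = 3376.66000
D_2 = 4207.31836
D_3 = 5242.31868
D_4 = 6531.92907
Terminal value at year 4: TV = D_4×(1+g_2)/(r−g_2) = 6708.29116/0.051 = 131535.12070
P_0 = D_1/(1+r)^1 + D_2/(1+r)^2 + D_3/(1+r)^3 + D_4/(1+r)^4 + TV/(1+r)^4
    = 3132.33766 + 3620.49418 + 4184.72704 + 4836.89229 + 97401.73305 = 113176.18423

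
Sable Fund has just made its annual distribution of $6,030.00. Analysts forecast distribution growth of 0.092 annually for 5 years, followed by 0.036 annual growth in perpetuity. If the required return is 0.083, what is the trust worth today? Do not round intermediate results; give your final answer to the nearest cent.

D_1 = 6584.76000
D_2 = 7190.55792
D_3 = 7852.08925
D_4 = 8574.48146
D_5 = 9363.33375
Terminal value at year 5: TV = D_5×(1+g_2)/(r−g_2) = 9700.41377/0.047 = 206391.78232
P_0 = D_1/(1+r)^1 + D_2/(1+r)^2 + D_3/(1+r)^3 + D_4/(1+r)^4 + D_5/(1+r)^5 + TV/(1+r)^5
    = 6080.11080 + 6130.63804 + 6181.58517 + 6232.95568 + 6284.75310 + 138532.00450 = 169442.04730

$169442.05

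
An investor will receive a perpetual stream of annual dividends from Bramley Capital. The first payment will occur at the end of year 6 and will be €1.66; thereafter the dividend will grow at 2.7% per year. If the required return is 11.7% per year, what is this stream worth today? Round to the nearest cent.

€10.61

Value at end of year 5: C₁ / (r − g) = €1.66 / (0.117 − 0.027) = €18.4444
Discount to today: PV = €18.4444 / (1 + 0.117)^5 = €18.4444 / 1.738865 = €10.61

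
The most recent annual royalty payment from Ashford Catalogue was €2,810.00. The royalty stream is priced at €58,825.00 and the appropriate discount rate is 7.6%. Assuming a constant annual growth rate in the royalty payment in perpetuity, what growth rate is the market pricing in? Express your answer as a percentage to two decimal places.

2.69%

P = D₀(1+g)/(r−g) ⇒ P(r−g) = D₀(1+g) ⇒ g(P+D₀) = P·r − D₀
g = (P·r − D₀)/(P + D₀) = (€58,825.00×0.076 − €2,810.00) / (€58,825.00 + €2,810.00) = 0.026944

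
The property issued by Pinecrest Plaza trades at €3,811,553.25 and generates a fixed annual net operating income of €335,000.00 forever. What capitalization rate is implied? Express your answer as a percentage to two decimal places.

8.79%

P = C/r ⇒ r = C/P = €335,000.00/€3,811,553.25 = 0.087891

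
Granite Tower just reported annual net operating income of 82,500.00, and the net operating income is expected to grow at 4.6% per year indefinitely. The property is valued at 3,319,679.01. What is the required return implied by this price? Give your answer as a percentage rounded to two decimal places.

D₁ = 82,500.00 × 1.046 = 86,295.0000
P = D₁/(r − g) ⇒ r = D₁/P + g = 86,295.0000/3,319,679.01 + 0.046 = 0.025995 + 0.046 = 0.071995

7.20%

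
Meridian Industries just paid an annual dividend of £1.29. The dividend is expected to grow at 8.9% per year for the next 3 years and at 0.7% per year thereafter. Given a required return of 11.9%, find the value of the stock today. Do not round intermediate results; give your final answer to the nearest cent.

£14.36

D_1 = 1.40481
D_2 = 1.52984
D_3 = 1.66599
Terminal value at year 3: TV = D_3×(1+g_2)/(r−g_2) = 1.67766/0.112 = 14.97907
P_0 = D_1/(1+r)^1 + D_2/(1+r)^2 + D_3/(1+r)^3 + TV/(1+r)^3
    = 1.25542 + 1.22176 + 1.18900 + 10.69041 = 14.35659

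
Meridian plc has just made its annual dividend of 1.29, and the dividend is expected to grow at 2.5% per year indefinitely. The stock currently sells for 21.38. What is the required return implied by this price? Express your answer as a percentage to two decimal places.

D₁ = 1.29 × 1.025 = 1.3223
P = D₁/(r − g) ⇒ r = D₁/P + g = 1.3223/21.38 + 0.025 = 0.061845 + 0.025 = 0.086845

8.68%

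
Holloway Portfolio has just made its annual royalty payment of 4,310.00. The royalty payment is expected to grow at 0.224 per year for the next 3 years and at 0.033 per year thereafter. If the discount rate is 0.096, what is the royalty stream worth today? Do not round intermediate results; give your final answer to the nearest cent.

D_1 = 5275.44000
D_2 = 6457.13856
D_3 = 7903.53760
Terminal value at year 3: TV = D_3×(1+g_2)/(r−g_2) = 8164.35434/0.063 = 129592.92600
P_0 = D_1/(1+r)^1 + D_2/(1+r)^2 + D_3/(1+r)^3 + TV/(1+r)^3
    = 4813.35766 + 5375.50163 + 6003.29744 + 98435.01985 = 114627.17658

114627.18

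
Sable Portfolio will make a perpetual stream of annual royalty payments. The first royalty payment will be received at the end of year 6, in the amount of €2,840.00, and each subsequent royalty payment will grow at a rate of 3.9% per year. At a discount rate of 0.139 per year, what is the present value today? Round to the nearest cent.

€14814.93

Value at end of year 5: C₁ / (r − g) = €2,840.00 / (0.139 − 0.039) = €28,400.0000
Discount to today: PV = €28,400.0000 / (1 + 0.139)^5 = €28,400.0000 / 1.916985 = €14,814.93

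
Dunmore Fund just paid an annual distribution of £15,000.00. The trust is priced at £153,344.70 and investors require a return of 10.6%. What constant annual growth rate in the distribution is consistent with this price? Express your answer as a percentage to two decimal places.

P = D₀(1+g)/(r−g) ⇒ P(r−g) = D₀(1+g) ⇒ g(P+D₀) = P·r − D₀
g = (P·r − D₀)/(P + D₀) = (£153,344.70×0.106 − £15,000.00) / (£153,344.70 + £15,000.00) = 0.007452

0.75%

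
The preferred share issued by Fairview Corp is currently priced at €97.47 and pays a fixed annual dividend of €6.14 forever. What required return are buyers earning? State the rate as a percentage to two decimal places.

6.30%

P = C/r ⇒ r = C/P = €6.14/€97.47 = 0.062994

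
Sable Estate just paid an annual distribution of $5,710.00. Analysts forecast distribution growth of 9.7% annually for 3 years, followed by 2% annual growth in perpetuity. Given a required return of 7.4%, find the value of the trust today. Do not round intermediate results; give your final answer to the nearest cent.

D_1 = 6263.87000
D_2 = 6871.46539
D_3 = 7537.99753
Terminal value at year 3: TV = D_3×(1+g_2)/(r−g_2) = 7688.75748/0.054 = 142384.39784
P_0 = D_1/(1+r)^1 + D_2/(1+r)^2 + D_3/(1+r)^3 + TV/(1+r)^3
    = 5832.28119 + 5957.18107 + 6084.75571 + 114934.27451 = 132808.49248

$132808.49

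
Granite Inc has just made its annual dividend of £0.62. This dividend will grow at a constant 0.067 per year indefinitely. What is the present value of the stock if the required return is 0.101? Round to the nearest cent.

D₁ = D₀ × (1 + g) = £0.62 × 1.067 = £0.6615
Growing perpetuity: P = D₁ / (r − g) = £0.6615 / (0.101 − 0.067) = £19.46

£19.46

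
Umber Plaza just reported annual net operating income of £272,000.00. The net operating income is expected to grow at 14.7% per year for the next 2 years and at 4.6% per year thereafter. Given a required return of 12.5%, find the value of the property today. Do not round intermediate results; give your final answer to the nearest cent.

£4303711.77

D_1 = 311984.00000
D_2 = 357845.64800
Terminal value at year 2: TV = D_2×(1+g_2)/(r−g_2) = 374306.54781/0.079 = 4738057.56719
P_0 = D_1/(1+r)^1 + D_2/(1+r)^2 + TV/(1+r)^2
    = 277319.11111 + 282742.24040 + 3743650.42346 = 4303711.77496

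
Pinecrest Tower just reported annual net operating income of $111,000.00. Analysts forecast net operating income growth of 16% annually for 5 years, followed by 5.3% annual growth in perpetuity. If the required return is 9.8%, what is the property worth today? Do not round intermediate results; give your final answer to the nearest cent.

D_1 = 128760.00000
D_2 = 149361.60000
D_3 = 173259.45600
D_4 = 200980.96896
D_5 = 233137.92399
Terminal value at year 5: TV = D_5×(1+g_2)/(r−g_2) = 245494.23397/0.045 = 5455427.42145
P_0 = D_1/(1+r)^1 + D_2/(1+r)^2 + D_3/(1+r)^3 + D_4/(1+r)^4 + D_5/(1+r)^5 + TV/(1+r)^5
    = 117267.75956 + 123889.43633 + 130885.01470 + 138275.60752 + 146083.51978 + 3418354.36296 = 4074755.70086

$4074755.70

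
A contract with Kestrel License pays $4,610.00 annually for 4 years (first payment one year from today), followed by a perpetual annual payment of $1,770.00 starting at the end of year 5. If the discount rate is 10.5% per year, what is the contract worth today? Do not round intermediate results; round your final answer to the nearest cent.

PV of 4-year annuity: $4,610.00 × [1 − (1+0.105)^−4] / 0.105 = 14456.30693
Perpetuity value at year 4: $1,770.00 / 0.105 = 16857.14286
PV of perpetuity: 16857.14286 / (1+0.105)^4 = 11306.67360
Total PV = 14456.30693 + 11306.67360 = 25762.98053

$25762.98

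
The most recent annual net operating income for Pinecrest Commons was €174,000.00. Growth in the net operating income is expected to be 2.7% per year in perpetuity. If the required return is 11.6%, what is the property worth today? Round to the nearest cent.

D₁ = D₀ × (1 + g) = €174,000.00 × 1.027 = €178,698.0000
Growing perpetuity: P = D₁ / (r − g) = €178,698.0000 / (0.116 − 0.027) = €2,007,842.70

€2007842.70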